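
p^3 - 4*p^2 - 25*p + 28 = (p - 7)*(p - 1)*(p + 4)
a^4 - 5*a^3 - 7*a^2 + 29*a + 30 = (a - 5)*(a - 3)*(a + 1)*(a + 2)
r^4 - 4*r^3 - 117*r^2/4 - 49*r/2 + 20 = (r - 8)*(r - 1/2)*(r + 2)*(r + 5/2)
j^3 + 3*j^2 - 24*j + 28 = (j - 2)^2*(j + 7)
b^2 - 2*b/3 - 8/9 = (b - 4/3)*(b + 2/3)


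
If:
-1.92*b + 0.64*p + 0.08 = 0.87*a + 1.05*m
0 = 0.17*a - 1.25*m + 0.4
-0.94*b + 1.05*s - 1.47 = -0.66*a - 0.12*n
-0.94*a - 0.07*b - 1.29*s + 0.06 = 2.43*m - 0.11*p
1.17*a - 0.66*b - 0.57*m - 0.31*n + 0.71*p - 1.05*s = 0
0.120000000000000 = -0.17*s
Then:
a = -33.25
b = -141.12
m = -4.20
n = -904.15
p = -475.58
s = -0.71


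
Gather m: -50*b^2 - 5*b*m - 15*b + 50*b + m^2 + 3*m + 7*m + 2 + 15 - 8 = -50*b^2 + 35*b + m^2 + m*(10 - 5*b) + 9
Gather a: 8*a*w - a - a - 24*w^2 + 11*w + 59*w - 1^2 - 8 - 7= a*(8*w - 2) - 24*w^2 + 70*w - 16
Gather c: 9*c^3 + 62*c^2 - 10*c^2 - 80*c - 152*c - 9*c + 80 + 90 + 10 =9*c^3 + 52*c^2 - 241*c + 180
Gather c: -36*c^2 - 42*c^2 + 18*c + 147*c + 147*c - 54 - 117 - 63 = -78*c^2 + 312*c - 234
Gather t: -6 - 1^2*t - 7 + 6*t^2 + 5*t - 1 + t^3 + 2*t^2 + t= t^3 + 8*t^2 + 5*t - 14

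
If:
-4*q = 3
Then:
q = -3/4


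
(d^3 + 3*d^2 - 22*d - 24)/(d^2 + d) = d + 2 - 24/d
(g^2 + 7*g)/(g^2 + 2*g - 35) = g/(g - 5)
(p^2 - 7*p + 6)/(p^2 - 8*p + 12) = (p - 1)/(p - 2)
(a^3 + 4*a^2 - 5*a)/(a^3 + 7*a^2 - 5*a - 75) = a*(a - 1)/(a^2 + 2*a - 15)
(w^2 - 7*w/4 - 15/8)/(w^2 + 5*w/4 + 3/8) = (2*w - 5)/(2*w + 1)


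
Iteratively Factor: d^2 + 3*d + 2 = (d + 1)*(d + 2)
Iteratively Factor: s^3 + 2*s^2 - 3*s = (s)*(s^2 + 2*s - 3) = s*(s + 3)*(s - 1)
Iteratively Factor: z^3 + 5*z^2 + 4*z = (z)*(z^2 + 5*z + 4) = z*(z + 1)*(z + 4)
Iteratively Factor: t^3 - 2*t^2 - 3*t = (t - 3)*(t^2 + t) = (t - 3)*(t + 1)*(t)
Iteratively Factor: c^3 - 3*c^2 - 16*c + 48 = (c - 3)*(c^2 - 16) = (c - 3)*(c + 4)*(c - 4)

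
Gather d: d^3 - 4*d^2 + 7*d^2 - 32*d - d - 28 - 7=d^3 + 3*d^2 - 33*d - 35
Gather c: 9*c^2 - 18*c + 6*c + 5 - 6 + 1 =9*c^2 - 12*c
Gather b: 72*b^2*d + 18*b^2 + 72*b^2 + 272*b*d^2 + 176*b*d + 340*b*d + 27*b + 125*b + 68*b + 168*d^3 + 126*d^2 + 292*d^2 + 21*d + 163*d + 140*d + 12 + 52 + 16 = b^2*(72*d + 90) + b*(272*d^2 + 516*d + 220) + 168*d^3 + 418*d^2 + 324*d + 80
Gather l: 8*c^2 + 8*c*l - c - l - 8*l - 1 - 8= 8*c^2 - c + l*(8*c - 9) - 9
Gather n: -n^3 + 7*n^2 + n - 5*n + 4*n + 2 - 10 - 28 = -n^3 + 7*n^2 - 36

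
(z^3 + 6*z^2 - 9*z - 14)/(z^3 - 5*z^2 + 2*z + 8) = (z + 7)/(z - 4)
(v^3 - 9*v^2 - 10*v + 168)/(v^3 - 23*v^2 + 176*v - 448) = (v^2 - 2*v - 24)/(v^2 - 16*v + 64)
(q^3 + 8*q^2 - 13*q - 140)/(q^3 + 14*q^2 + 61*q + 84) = (q^2 + q - 20)/(q^2 + 7*q + 12)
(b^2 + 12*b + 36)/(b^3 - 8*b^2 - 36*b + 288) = (b + 6)/(b^2 - 14*b + 48)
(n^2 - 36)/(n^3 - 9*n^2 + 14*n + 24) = (n + 6)/(n^2 - 3*n - 4)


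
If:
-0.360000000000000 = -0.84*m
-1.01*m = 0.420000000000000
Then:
No Solution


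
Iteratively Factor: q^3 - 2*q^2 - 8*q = (q)*(q^2 - 2*q - 8) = q*(q - 4)*(q + 2)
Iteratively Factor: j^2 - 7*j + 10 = (j - 2)*(j - 5)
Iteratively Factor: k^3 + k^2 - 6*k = (k - 2)*(k^2 + 3*k) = (k - 2)*(k + 3)*(k)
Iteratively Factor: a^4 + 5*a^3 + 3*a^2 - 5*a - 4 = (a + 4)*(a^3 + a^2 - a - 1) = (a + 1)*(a + 4)*(a^2 - 1) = (a + 1)^2*(a + 4)*(a - 1)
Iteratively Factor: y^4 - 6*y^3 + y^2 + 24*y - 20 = (y - 1)*(y^3 - 5*y^2 - 4*y + 20) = (y - 1)*(y + 2)*(y^2 - 7*y + 10) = (y - 2)*(y - 1)*(y + 2)*(y - 5)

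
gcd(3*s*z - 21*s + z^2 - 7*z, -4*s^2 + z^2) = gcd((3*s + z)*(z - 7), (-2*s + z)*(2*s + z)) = 1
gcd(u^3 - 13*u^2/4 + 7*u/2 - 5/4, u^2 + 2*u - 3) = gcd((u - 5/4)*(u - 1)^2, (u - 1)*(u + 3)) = u - 1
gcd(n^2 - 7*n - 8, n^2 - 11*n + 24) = n - 8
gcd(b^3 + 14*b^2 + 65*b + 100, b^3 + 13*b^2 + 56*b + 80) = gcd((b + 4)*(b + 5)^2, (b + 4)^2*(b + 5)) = b^2 + 9*b + 20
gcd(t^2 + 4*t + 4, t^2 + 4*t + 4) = t^2 + 4*t + 4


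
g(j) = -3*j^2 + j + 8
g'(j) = 1 - 6*j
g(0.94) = 6.29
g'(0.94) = -4.64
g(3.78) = -31.09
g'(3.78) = -21.68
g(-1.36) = 1.09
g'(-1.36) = 9.16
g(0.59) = 7.55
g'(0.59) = -2.54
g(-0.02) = 7.98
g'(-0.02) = 1.12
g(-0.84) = 5.04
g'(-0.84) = 6.04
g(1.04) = 5.80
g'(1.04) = -5.24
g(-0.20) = 7.68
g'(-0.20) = 2.20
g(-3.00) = -22.00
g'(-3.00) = 19.00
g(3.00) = -16.00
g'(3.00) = -17.00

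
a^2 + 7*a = a*(a + 7)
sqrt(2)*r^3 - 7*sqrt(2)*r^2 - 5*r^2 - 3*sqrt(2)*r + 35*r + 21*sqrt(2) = (r - 7)*(r - 3*sqrt(2))*(sqrt(2)*r + 1)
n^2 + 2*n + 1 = (n + 1)^2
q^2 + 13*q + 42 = (q + 6)*(q + 7)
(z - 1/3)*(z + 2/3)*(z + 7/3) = z^3 + 8*z^2/3 + 5*z/9 - 14/27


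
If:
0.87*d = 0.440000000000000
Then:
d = 0.51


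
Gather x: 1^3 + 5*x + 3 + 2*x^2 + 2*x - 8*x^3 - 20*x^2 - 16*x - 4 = -8*x^3 - 18*x^2 - 9*x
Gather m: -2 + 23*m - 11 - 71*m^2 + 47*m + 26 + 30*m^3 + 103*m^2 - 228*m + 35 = 30*m^3 + 32*m^2 - 158*m + 48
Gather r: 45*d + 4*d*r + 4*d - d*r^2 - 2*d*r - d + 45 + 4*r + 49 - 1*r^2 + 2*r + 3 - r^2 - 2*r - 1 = 48*d + r^2*(-d - 2) + r*(2*d + 4) + 96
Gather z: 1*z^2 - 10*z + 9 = z^2 - 10*z + 9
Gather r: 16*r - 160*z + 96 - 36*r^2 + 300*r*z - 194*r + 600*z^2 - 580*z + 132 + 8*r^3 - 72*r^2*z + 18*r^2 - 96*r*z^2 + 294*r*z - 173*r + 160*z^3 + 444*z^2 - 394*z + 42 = 8*r^3 + r^2*(-72*z - 18) + r*(-96*z^2 + 594*z - 351) + 160*z^3 + 1044*z^2 - 1134*z + 270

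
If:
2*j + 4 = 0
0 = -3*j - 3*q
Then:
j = -2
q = 2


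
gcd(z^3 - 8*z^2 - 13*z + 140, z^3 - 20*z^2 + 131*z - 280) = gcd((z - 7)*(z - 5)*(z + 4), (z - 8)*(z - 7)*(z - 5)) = z^2 - 12*z + 35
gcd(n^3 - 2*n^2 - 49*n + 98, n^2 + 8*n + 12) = 1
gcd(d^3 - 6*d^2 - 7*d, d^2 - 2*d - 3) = d + 1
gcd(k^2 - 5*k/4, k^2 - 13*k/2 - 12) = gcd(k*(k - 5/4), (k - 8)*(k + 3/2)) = 1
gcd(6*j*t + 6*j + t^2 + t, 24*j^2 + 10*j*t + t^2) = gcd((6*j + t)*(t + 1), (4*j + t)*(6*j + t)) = 6*j + t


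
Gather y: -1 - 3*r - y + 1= -3*r - y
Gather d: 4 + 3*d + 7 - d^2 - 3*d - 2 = 9 - d^2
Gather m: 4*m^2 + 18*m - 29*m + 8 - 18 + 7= 4*m^2 - 11*m - 3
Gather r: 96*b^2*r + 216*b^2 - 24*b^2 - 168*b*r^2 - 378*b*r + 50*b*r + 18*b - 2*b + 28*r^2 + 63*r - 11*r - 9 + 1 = 192*b^2 + 16*b + r^2*(28 - 168*b) + r*(96*b^2 - 328*b + 52) - 8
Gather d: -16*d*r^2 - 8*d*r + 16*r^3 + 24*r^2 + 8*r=d*(-16*r^2 - 8*r) + 16*r^3 + 24*r^2 + 8*r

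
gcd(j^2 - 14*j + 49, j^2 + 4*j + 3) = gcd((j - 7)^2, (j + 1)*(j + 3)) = 1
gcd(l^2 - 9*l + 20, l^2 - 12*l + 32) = l - 4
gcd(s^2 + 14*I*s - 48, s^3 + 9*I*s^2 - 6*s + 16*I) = s + 8*I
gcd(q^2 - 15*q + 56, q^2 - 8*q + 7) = q - 7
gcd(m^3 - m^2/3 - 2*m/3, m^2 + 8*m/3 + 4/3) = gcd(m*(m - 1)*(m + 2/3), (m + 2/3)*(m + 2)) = m + 2/3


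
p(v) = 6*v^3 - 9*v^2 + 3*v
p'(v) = 18*v^2 - 18*v + 3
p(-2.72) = -195.49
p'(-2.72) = 185.13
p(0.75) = -0.28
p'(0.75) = -0.38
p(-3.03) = -258.63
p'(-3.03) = 222.80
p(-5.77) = -1469.55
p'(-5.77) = 706.13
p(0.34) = 0.22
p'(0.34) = -1.04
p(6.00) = 990.00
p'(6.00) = 543.00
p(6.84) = 1519.53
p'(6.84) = 722.02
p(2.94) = 83.50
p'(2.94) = 105.66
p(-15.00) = -22320.00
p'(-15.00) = 4323.00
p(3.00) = 90.00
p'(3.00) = 111.00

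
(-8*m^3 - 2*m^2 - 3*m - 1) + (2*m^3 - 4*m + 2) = -6*m^3 - 2*m^2 - 7*m + 1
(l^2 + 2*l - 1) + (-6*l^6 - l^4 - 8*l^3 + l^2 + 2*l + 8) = -6*l^6 - l^4 - 8*l^3 + 2*l^2 + 4*l + 7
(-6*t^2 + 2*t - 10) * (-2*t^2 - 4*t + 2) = 12*t^4 + 20*t^3 + 44*t - 20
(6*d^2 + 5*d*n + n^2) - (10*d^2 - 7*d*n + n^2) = -4*d^2 + 12*d*n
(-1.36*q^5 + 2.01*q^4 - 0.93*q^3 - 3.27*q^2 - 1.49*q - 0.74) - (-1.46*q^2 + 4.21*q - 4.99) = -1.36*q^5 + 2.01*q^4 - 0.93*q^3 - 1.81*q^2 - 5.7*q + 4.25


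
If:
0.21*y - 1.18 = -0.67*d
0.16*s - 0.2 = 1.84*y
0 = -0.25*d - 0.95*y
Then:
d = 1.92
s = -4.56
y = -0.51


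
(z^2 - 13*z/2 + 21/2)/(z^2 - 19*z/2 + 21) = (z - 3)/(z - 6)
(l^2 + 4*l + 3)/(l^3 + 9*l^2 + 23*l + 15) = 1/(l + 5)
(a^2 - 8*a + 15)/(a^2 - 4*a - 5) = (a - 3)/(a + 1)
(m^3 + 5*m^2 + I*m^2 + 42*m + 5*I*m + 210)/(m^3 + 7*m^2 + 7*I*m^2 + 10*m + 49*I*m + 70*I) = (m - 6*I)/(m + 2)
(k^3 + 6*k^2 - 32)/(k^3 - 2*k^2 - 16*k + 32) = (k + 4)/(k - 4)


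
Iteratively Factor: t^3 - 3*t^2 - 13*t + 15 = (t - 5)*(t^2 + 2*t - 3) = (t - 5)*(t - 1)*(t + 3)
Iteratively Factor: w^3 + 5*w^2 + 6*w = (w + 2)*(w^2 + 3*w) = w*(w + 2)*(w + 3)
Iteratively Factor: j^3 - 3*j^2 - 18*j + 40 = (j - 5)*(j^2 + 2*j - 8) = (j - 5)*(j - 2)*(j + 4)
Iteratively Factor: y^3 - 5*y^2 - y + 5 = (y - 1)*(y^2 - 4*y - 5) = (y - 1)*(y + 1)*(y - 5)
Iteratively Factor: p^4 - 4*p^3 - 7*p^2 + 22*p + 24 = (p - 4)*(p^3 - 7*p - 6) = (p - 4)*(p + 1)*(p^2 - p - 6) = (p - 4)*(p + 1)*(p + 2)*(p - 3)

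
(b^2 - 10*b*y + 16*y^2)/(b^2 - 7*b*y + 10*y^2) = (-b + 8*y)/(-b + 5*y)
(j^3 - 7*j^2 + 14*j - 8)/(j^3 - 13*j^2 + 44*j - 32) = (j - 2)/(j - 8)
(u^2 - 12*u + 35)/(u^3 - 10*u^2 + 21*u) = (u - 5)/(u*(u - 3))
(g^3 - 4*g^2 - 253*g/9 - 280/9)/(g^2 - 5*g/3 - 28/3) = (3*g^2 - 19*g - 40)/(3*(g - 4))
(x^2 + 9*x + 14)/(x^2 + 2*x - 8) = (x^2 + 9*x + 14)/(x^2 + 2*x - 8)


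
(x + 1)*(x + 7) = x^2 + 8*x + 7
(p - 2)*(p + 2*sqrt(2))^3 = p^4 - 2*p^3 + 6*sqrt(2)*p^3 - 12*sqrt(2)*p^2 + 24*p^2 - 48*p + 16*sqrt(2)*p - 32*sqrt(2)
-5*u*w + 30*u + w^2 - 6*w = (-5*u + w)*(w - 6)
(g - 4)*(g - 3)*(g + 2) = g^3 - 5*g^2 - 2*g + 24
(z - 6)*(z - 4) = z^2 - 10*z + 24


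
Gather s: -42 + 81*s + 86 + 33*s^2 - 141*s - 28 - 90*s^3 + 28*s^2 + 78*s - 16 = -90*s^3 + 61*s^2 + 18*s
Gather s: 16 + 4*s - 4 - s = 3*s + 12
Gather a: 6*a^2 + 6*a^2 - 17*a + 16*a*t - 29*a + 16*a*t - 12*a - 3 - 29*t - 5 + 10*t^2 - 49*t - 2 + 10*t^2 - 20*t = 12*a^2 + a*(32*t - 58) + 20*t^2 - 98*t - 10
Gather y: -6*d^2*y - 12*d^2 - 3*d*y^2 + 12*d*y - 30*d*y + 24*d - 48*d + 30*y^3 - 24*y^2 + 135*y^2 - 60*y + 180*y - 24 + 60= -12*d^2 - 24*d + 30*y^3 + y^2*(111 - 3*d) + y*(-6*d^2 - 18*d + 120) + 36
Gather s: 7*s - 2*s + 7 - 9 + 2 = 5*s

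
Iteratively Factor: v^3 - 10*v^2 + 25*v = (v - 5)*(v^2 - 5*v) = (v - 5)^2*(v)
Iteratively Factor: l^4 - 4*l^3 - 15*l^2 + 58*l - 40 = (l + 4)*(l^3 - 8*l^2 + 17*l - 10) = (l - 2)*(l + 4)*(l^2 - 6*l + 5) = (l - 5)*(l - 2)*(l + 4)*(l - 1)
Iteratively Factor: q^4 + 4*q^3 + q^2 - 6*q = (q - 1)*(q^3 + 5*q^2 + 6*q) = q*(q - 1)*(q^2 + 5*q + 6) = q*(q - 1)*(q + 2)*(q + 3)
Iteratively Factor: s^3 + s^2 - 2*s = (s)*(s^2 + s - 2) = s*(s + 2)*(s - 1)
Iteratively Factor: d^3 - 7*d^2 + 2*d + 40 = (d + 2)*(d^2 - 9*d + 20) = (d - 4)*(d + 2)*(d - 5)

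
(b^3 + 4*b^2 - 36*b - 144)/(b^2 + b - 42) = (b^2 + 10*b + 24)/(b + 7)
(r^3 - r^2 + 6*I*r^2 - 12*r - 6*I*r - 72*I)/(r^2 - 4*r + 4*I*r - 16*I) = (r^2 + r*(3 + 6*I) + 18*I)/(r + 4*I)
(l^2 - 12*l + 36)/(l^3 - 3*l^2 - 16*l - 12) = (l - 6)/(l^2 + 3*l + 2)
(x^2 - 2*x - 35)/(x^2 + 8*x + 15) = (x - 7)/(x + 3)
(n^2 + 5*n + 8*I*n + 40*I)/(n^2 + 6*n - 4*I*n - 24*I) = (n^2 + n*(5 + 8*I) + 40*I)/(n^2 + n*(6 - 4*I) - 24*I)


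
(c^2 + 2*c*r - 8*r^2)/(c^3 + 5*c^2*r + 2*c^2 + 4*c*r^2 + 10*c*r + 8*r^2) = (c - 2*r)/(c^2 + c*r + 2*c + 2*r)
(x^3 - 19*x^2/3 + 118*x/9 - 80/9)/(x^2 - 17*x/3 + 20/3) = (3*x^2 - 14*x + 16)/(3*(x - 4))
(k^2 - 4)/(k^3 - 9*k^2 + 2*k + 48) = (k - 2)/(k^2 - 11*k + 24)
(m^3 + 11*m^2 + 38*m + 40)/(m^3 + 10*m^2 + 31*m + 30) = (m + 4)/(m + 3)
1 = 1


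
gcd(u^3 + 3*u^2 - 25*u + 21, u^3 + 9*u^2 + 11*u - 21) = u^2 + 6*u - 7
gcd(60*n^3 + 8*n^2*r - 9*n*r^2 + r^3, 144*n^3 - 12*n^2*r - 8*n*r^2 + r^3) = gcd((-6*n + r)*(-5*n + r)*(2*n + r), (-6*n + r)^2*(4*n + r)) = -6*n + r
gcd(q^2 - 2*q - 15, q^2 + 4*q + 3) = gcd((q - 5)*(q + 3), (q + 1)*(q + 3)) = q + 3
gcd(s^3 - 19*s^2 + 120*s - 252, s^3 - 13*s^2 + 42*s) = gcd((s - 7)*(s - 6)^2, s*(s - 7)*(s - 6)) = s^2 - 13*s + 42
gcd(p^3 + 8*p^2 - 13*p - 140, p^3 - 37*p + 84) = p^2 + 3*p - 28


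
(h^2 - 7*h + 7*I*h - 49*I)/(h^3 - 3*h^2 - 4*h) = (h^2 + 7*h*(-1 + I) - 49*I)/(h*(h^2 - 3*h - 4))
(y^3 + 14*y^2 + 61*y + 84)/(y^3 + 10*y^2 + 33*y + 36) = (y + 7)/(y + 3)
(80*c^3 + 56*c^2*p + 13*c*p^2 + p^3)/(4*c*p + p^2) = 20*c^2/p + 9*c + p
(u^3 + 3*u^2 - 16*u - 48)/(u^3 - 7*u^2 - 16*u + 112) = (u + 3)/(u - 7)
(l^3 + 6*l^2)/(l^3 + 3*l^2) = (l + 6)/(l + 3)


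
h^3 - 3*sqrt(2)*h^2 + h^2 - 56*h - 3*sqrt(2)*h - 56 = (h + 1)*(h - 7*sqrt(2))*(h + 4*sqrt(2))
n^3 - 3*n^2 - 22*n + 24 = (n - 6)*(n - 1)*(n + 4)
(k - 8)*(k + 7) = k^2 - k - 56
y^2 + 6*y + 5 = (y + 1)*(y + 5)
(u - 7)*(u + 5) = u^2 - 2*u - 35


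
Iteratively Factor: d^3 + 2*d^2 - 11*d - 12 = (d + 1)*(d^2 + d - 12) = (d + 1)*(d + 4)*(d - 3)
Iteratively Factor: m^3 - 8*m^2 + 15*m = (m)*(m^2 - 8*m + 15) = m*(m - 5)*(m - 3)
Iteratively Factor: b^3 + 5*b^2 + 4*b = (b + 1)*(b^2 + 4*b) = b*(b + 1)*(b + 4)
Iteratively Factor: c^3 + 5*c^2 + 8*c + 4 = (c + 1)*(c^2 + 4*c + 4) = (c + 1)*(c + 2)*(c + 2)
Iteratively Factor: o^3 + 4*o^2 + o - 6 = (o + 3)*(o^2 + o - 2) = (o + 2)*(o + 3)*(o - 1)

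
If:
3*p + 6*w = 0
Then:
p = -2*w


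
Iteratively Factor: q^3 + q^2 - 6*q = (q + 3)*(q^2 - 2*q) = q*(q + 3)*(q - 2)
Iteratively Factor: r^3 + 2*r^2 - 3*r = (r + 3)*(r^2 - r) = r*(r + 3)*(r - 1)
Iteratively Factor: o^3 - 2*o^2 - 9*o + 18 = (o - 3)*(o^2 + o - 6) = (o - 3)*(o + 3)*(o - 2)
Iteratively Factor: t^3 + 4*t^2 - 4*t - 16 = (t + 4)*(t^2 - 4) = (t - 2)*(t + 4)*(t + 2)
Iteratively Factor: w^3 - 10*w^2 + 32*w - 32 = (w - 4)*(w^2 - 6*w + 8) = (w - 4)^2*(w - 2)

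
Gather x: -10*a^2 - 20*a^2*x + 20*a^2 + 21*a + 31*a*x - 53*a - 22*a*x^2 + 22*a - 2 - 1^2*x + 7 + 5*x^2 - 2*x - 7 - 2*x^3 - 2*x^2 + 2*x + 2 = 10*a^2 - 10*a - 2*x^3 + x^2*(3 - 22*a) + x*(-20*a^2 + 31*a - 1)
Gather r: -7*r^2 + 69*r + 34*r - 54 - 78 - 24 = -7*r^2 + 103*r - 156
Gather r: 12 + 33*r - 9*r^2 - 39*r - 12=-9*r^2 - 6*r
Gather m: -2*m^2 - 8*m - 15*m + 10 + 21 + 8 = -2*m^2 - 23*m + 39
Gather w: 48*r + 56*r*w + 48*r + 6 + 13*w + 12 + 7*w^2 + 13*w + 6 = 96*r + 7*w^2 + w*(56*r + 26) + 24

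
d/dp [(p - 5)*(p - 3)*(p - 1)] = 3*p^2 - 18*p + 23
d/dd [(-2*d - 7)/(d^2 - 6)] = 2*(d^2 + 7*d + 6)/(d^4 - 12*d^2 + 36)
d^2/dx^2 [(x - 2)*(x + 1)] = 2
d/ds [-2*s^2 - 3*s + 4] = -4*s - 3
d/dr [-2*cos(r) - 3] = 2*sin(r)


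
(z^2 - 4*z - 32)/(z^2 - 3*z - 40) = (z + 4)/(z + 5)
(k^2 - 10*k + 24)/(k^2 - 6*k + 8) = (k - 6)/(k - 2)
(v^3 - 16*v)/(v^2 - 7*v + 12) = v*(v + 4)/(v - 3)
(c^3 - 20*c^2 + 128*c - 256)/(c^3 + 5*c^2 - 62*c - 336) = (c^2 - 12*c + 32)/(c^2 + 13*c + 42)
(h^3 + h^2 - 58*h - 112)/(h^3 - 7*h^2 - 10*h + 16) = (h + 7)/(h - 1)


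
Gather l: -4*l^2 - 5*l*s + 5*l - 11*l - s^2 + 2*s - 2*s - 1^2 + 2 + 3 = -4*l^2 + l*(-5*s - 6) - s^2 + 4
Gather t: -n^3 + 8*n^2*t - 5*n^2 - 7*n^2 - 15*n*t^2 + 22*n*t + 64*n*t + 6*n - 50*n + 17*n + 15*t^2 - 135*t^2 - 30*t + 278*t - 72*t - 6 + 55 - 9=-n^3 - 12*n^2 - 27*n + t^2*(-15*n - 120) + t*(8*n^2 + 86*n + 176) + 40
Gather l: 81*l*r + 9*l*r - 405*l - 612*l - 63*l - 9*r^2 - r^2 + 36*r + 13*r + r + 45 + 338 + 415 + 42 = l*(90*r - 1080) - 10*r^2 + 50*r + 840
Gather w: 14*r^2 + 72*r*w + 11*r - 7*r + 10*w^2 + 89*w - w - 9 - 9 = 14*r^2 + 4*r + 10*w^2 + w*(72*r + 88) - 18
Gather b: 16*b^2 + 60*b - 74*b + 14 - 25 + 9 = 16*b^2 - 14*b - 2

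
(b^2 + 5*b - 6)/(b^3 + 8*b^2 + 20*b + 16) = (b^2 + 5*b - 6)/(b^3 + 8*b^2 + 20*b + 16)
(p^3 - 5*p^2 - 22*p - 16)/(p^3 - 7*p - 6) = (p - 8)/(p - 3)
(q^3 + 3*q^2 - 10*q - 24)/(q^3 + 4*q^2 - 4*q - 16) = (q - 3)/(q - 2)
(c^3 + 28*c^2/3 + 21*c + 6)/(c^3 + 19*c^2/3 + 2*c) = (c + 3)/c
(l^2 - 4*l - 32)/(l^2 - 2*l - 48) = (l + 4)/(l + 6)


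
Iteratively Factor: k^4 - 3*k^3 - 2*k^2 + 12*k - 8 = (k + 2)*(k^3 - 5*k^2 + 8*k - 4) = (k - 2)*(k + 2)*(k^2 - 3*k + 2) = (k - 2)*(k - 1)*(k + 2)*(k - 2)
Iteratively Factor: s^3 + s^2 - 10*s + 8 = (s + 4)*(s^2 - 3*s + 2) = (s - 2)*(s + 4)*(s - 1)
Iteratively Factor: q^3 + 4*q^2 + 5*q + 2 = (q + 1)*(q^2 + 3*q + 2) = (q + 1)^2*(q + 2)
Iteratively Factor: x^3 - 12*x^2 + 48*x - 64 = (x - 4)*(x^2 - 8*x + 16) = (x - 4)^2*(x - 4)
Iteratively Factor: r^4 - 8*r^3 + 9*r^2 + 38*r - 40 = (r + 2)*(r^3 - 10*r^2 + 29*r - 20) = (r - 4)*(r + 2)*(r^2 - 6*r + 5) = (r - 5)*(r - 4)*(r + 2)*(r - 1)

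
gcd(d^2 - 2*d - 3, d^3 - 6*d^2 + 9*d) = d - 3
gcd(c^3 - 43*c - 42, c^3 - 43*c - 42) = c^3 - 43*c - 42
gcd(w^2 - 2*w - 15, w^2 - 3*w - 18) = w + 3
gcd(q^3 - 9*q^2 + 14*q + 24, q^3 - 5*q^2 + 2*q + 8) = q^2 - 3*q - 4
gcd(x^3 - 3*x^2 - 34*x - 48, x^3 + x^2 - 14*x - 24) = x^2 + 5*x + 6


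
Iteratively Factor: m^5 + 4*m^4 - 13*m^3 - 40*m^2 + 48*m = (m)*(m^4 + 4*m^3 - 13*m^2 - 40*m + 48) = m*(m - 1)*(m^3 + 5*m^2 - 8*m - 48) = m*(m - 1)*(m + 4)*(m^2 + m - 12) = m*(m - 3)*(m - 1)*(m + 4)*(m + 4)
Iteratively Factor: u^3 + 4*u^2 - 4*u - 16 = (u + 2)*(u^2 + 2*u - 8) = (u - 2)*(u + 2)*(u + 4)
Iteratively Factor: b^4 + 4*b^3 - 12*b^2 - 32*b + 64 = (b + 4)*(b^3 - 12*b + 16) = (b + 4)^2*(b^2 - 4*b + 4) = (b - 2)*(b + 4)^2*(b - 2)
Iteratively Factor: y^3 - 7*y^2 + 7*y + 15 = (y - 5)*(y^2 - 2*y - 3) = (y - 5)*(y + 1)*(y - 3)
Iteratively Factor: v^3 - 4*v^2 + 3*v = (v)*(v^2 - 4*v + 3) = v*(v - 3)*(v - 1)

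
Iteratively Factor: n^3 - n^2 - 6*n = (n + 2)*(n^2 - 3*n) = n*(n + 2)*(n - 3)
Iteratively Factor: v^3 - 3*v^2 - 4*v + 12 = (v - 2)*(v^2 - v - 6) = (v - 2)*(v + 2)*(v - 3)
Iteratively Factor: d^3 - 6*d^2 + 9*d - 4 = (d - 1)*(d^2 - 5*d + 4) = (d - 1)^2*(d - 4)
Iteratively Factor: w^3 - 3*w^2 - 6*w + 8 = (w + 2)*(w^2 - 5*w + 4) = (w - 1)*(w + 2)*(w - 4)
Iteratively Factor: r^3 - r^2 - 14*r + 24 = (r + 4)*(r^2 - 5*r + 6) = (r - 3)*(r + 4)*(r - 2)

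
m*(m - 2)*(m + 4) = m^3 + 2*m^2 - 8*m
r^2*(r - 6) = r^3 - 6*r^2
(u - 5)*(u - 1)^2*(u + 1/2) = u^4 - 13*u^3/2 + 15*u^2/2 + u/2 - 5/2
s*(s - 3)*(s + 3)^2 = s^4 + 3*s^3 - 9*s^2 - 27*s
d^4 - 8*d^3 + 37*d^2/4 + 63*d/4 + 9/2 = (d - 6)*(d - 3)*(d + 1/2)^2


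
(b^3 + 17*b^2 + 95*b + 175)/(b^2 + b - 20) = (b^2 + 12*b + 35)/(b - 4)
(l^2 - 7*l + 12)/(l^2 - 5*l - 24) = (-l^2 + 7*l - 12)/(-l^2 + 5*l + 24)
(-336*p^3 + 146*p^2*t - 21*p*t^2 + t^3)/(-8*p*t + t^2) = 42*p^2/t - 13*p + t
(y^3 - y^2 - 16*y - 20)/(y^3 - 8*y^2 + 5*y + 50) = (y + 2)/(y - 5)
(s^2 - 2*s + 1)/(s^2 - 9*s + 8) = (s - 1)/(s - 8)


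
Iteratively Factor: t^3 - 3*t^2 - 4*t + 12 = (t - 3)*(t^2 - 4) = (t - 3)*(t - 2)*(t + 2)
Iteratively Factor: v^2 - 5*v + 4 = (v - 1)*(v - 4)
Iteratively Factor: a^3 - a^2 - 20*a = (a)*(a^2 - a - 20) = a*(a + 4)*(a - 5)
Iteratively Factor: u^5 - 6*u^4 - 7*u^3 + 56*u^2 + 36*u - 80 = (u - 5)*(u^4 - u^3 - 12*u^2 - 4*u + 16) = (u - 5)*(u + 2)*(u^3 - 3*u^2 - 6*u + 8) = (u - 5)*(u - 1)*(u + 2)*(u^2 - 2*u - 8) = (u - 5)*(u - 4)*(u - 1)*(u + 2)*(u + 2)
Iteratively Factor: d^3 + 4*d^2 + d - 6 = (d - 1)*(d^2 + 5*d + 6) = (d - 1)*(d + 2)*(d + 3)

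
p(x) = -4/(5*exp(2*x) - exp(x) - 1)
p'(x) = -4*(-10*exp(2*x) + exp(x))/(5*exp(2*x) - exp(x) - 1)^2 = (40*exp(x) - 4)*exp(x)/(-5*exp(2*x) + exp(x) + 1)^2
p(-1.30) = 4.44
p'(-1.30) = 2.32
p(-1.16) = 4.87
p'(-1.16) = 3.96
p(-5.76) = 3.99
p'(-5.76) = -0.01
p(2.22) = -0.01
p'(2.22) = 0.02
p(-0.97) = 6.06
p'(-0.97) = 9.70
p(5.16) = -0.00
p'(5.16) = 0.00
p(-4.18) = 3.94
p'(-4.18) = -0.05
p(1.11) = -0.10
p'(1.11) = 0.20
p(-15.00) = 4.00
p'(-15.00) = 0.00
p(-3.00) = 3.86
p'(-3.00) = -0.09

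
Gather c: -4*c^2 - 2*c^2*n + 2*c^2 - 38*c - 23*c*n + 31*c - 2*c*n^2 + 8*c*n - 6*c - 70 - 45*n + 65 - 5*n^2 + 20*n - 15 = c^2*(-2*n - 2) + c*(-2*n^2 - 15*n - 13) - 5*n^2 - 25*n - 20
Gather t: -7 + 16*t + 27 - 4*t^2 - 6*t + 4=-4*t^2 + 10*t + 24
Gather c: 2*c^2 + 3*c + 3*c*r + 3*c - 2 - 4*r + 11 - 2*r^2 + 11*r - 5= 2*c^2 + c*(3*r + 6) - 2*r^2 + 7*r + 4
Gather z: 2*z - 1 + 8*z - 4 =10*z - 5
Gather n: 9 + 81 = 90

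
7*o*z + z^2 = z*(7*o + z)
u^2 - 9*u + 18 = (u - 6)*(u - 3)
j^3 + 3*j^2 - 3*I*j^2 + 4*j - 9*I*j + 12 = (j + 3)*(j - 4*I)*(j + I)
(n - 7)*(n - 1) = n^2 - 8*n + 7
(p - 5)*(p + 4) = p^2 - p - 20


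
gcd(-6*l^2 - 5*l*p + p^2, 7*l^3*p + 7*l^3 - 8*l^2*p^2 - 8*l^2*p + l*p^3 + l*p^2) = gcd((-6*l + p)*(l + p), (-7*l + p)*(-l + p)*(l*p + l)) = 1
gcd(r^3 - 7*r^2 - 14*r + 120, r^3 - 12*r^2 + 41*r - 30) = r^2 - 11*r + 30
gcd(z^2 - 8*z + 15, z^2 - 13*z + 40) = z - 5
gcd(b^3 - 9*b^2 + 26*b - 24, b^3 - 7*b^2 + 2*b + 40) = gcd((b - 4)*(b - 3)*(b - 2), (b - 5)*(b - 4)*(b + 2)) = b - 4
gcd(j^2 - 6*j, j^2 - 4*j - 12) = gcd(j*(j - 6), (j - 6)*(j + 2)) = j - 6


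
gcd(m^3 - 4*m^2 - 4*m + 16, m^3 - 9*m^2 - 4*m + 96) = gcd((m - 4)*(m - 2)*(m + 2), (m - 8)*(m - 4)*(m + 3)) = m - 4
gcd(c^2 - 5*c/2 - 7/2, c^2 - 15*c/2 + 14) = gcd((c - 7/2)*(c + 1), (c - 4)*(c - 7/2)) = c - 7/2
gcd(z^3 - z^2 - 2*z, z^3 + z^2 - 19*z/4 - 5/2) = z - 2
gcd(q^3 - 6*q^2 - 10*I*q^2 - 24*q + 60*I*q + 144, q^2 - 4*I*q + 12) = q - 6*I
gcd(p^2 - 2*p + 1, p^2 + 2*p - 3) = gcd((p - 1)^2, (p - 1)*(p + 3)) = p - 1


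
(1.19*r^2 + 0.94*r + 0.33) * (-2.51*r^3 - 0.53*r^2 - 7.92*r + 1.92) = -2.9869*r^5 - 2.9901*r^4 - 10.7513*r^3 - 5.3349*r^2 - 0.8088*r + 0.6336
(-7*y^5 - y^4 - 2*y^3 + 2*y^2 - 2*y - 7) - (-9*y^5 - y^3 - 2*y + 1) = 2*y^5 - y^4 - y^3 + 2*y^2 - 8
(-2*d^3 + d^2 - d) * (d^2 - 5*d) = -2*d^5 + 11*d^4 - 6*d^3 + 5*d^2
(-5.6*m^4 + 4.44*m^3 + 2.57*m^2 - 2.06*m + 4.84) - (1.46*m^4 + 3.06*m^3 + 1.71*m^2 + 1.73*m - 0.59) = -7.06*m^4 + 1.38*m^3 + 0.86*m^2 - 3.79*m + 5.43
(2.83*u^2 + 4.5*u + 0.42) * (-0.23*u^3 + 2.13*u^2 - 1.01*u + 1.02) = -0.6509*u^5 + 4.9929*u^4 + 6.6301*u^3 - 0.7638*u^2 + 4.1658*u + 0.4284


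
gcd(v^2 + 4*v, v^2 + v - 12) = v + 4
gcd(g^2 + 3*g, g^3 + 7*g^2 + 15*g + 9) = g + 3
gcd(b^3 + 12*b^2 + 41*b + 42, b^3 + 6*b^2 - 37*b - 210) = b + 7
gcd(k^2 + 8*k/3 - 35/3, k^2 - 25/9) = 1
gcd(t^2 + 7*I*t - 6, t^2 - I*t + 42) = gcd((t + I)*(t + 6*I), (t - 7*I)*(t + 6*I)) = t + 6*I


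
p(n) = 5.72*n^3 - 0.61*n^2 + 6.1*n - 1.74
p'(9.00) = 1385.08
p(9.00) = 4173.63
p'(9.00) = 1385.08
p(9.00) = 4173.63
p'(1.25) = 31.39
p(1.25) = 16.10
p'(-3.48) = 218.16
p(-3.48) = -271.42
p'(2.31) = 94.85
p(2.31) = 79.60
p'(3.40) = 200.32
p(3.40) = 236.77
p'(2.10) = 79.21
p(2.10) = 61.35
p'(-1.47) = 44.97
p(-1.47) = -30.19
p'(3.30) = 188.95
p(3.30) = 217.31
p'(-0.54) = 11.76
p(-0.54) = -6.11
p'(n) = 17.16*n^2 - 1.22*n + 6.1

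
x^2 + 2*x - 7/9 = (x - 1/3)*(x + 7/3)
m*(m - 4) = m^2 - 4*m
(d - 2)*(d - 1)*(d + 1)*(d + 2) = d^4 - 5*d^2 + 4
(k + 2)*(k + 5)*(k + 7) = k^3 + 14*k^2 + 59*k + 70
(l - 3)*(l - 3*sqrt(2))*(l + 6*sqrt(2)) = l^3 - 3*l^2 + 3*sqrt(2)*l^2 - 36*l - 9*sqrt(2)*l + 108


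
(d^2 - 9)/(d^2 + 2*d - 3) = (d - 3)/(d - 1)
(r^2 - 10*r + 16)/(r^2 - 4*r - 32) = (r - 2)/(r + 4)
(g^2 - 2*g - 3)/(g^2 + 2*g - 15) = (g + 1)/(g + 5)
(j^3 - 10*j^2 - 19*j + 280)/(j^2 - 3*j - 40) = j - 7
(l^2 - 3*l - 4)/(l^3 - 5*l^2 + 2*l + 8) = 1/(l - 2)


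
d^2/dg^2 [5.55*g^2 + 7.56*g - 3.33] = 11.1000000000000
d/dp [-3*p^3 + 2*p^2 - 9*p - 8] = -9*p^2 + 4*p - 9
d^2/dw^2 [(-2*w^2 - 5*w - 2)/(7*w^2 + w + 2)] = 14*(-33*w^3 - 30*w^2 + 24*w + 4)/(343*w^6 + 147*w^5 + 315*w^4 + 85*w^3 + 90*w^2 + 12*w + 8)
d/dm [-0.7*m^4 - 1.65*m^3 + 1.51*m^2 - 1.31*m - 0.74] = -2.8*m^3 - 4.95*m^2 + 3.02*m - 1.31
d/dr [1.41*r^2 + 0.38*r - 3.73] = 2.82*r + 0.38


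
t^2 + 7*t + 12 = (t + 3)*(t + 4)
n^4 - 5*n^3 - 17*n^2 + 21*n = n*(n - 7)*(n - 1)*(n + 3)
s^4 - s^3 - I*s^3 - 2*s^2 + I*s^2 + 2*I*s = s*(s - 2)*(s + 1)*(s - I)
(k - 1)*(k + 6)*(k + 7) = k^3 + 12*k^2 + 29*k - 42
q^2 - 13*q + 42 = (q - 7)*(q - 6)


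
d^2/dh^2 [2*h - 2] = 0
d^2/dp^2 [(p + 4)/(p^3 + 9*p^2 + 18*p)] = 6*(-p*(p^2 + 9*p + 18)*(p^2 + 6*p + (p + 3)*(p + 4) + 6) + 3*(p + 4)*(p^2 + 6*p + 6)^2)/(p^3*(p^2 + 9*p + 18)^3)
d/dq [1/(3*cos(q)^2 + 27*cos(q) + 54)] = (2*cos(q) + 9)*sin(q)/(3*(cos(q)^2 + 9*cos(q) + 18)^2)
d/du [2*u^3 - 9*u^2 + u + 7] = 6*u^2 - 18*u + 1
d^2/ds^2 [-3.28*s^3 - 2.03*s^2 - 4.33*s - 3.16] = -19.68*s - 4.06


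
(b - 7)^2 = b^2 - 14*b + 49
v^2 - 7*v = v*(v - 7)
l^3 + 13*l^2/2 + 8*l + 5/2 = (l + 1/2)*(l + 1)*(l + 5)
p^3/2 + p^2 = p^2*(p/2 + 1)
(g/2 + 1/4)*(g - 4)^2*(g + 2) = g^4/2 - 11*g^3/4 - 3*g^2/2 + 16*g + 8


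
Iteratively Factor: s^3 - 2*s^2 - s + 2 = (s + 1)*(s^2 - 3*s + 2) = (s - 1)*(s + 1)*(s - 2)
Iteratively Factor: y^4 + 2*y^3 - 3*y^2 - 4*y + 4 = (y + 2)*(y^3 - 3*y + 2) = (y - 1)*(y + 2)*(y^2 + y - 2) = (y - 1)*(y + 2)^2*(y - 1)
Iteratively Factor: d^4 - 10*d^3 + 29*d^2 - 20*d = (d - 4)*(d^3 - 6*d^2 + 5*d) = (d - 4)*(d - 1)*(d^2 - 5*d) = (d - 5)*(d - 4)*(d - 1)*(d)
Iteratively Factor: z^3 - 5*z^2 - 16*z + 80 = (z + 4)*(z^2 - 9*z + 20) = (z - 5)*(z + 4)*(z - 4)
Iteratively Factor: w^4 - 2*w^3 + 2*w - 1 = (w - 1)*(w^3 - w^2 - w + 1) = (w - 1)*(w + 1)*(w^2 - 2*w + 1) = (w - 1)^2*(w + 1)*(w - 1)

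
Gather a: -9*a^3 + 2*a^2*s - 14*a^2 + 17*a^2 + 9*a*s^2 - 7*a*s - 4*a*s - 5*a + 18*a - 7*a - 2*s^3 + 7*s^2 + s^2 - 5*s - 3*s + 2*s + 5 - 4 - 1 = -9*a^3 + a^2*(2*s + 3) + a*(9*s^2 - 11*s + 6) - 2*s^3 + 8*s^2 - 6*s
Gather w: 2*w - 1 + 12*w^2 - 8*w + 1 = 12*w^2 - 6*w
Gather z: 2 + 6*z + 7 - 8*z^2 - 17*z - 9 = -8*z^2 - 11*z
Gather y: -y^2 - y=-y^2 - y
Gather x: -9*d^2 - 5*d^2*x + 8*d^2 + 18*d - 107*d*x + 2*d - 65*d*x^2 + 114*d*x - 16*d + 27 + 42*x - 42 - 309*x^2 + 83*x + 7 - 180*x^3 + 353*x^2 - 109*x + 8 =-d^2 + 4*d - 180*x^3 + x^2*(44 - 65*d) + x*(-5*d^2 + 7*d + 16)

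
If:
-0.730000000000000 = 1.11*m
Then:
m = -0.66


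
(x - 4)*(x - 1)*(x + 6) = x^3 + x^2 - 26*x + 24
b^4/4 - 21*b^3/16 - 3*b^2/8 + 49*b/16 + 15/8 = (b/4 + 1/4)*(b - 5)*(b - 2)*(b + 3/4)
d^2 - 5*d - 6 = (d - 6)*(d + 1)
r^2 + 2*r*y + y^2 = (r + y)^2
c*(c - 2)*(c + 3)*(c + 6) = c^4 + 7*c^3 - 36*c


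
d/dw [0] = 0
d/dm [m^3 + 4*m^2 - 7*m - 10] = 3*m^2 + 8*m - 7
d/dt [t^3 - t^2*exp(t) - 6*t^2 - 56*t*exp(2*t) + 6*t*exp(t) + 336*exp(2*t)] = -t^2*exp(t) + 3*t^2 - 112*t*exp(2*t) + 4*t*exp(t) - 12*t + 616*exp(2*t) + 6*exp(t)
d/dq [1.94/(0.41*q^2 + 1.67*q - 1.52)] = (-1.5908*q - 3.2398)/(0.41*q^2 + 1.67*q - 1.52)^2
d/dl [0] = 0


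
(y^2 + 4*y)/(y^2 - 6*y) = (y + 4)/(y - 6)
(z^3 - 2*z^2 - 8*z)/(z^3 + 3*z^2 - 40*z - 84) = z*(z - 4)/(z^2 + z - 42)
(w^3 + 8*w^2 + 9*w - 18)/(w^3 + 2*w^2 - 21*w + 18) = (w + 3)/(w - 3)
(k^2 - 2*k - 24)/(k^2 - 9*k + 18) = (k + 4)/(k - 3)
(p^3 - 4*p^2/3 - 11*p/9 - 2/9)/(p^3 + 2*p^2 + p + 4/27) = 3*(p - 2)/(3*p + 4)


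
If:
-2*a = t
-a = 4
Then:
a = -4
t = 8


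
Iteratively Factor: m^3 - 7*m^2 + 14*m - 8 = (m - 1)*(m^2 - 6*m + 8) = (m - 4)*(m - 1)*(m - 2)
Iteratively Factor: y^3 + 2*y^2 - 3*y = (y - 1)*(y^2 + 3*y) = (y - 1)*(y + 3)*(y)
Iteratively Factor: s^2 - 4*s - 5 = (s - 5)*(s + 1)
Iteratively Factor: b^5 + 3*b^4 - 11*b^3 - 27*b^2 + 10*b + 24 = (b + 2)*(b^4 + b^3 - 13*b^2 - b + 12) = (b + 1)*(b + 2)*(b^3 - 13*b + 12) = (b - 3)*(b + 1)*(b + 2)*(b^2 + 3*b - 4) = (b - 3)*(b + 1)*(b + 2)*(b + 4)*(b - 1)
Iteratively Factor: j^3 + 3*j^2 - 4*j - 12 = (j + 3)*(j^2 - 4) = (j - 2)*(j + 3)*(j + 2)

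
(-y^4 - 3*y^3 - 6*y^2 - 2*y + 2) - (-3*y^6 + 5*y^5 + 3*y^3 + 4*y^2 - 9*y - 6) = 3*y^6 - 5*y^5 - y^4 - 6*y^3 - 10*y^2 + 7*y + 8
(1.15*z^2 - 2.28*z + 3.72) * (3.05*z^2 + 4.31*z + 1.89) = 3.5075*z^4 - 1.9975*z^3 + 3.6927*z^2 + 11.724*z + 7.0308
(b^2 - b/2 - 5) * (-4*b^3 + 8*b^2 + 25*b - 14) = -4*b^5 + 10*b^4 + 41*b^3 - 133*b^2/2 - 118*b + 70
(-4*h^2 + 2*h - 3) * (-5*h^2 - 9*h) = 20*h^4 + 26*h^3 - 3*h^2 + 27*h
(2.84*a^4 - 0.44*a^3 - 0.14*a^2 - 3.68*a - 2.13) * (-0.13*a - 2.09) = -0.3692*a^5 - 5.8784*a^4 + 0.9378*a^3 + 0.771*a^2 + 7.9681*a + 4.4517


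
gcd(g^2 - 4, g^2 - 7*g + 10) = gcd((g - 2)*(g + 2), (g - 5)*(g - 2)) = g - 2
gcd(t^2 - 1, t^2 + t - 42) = 1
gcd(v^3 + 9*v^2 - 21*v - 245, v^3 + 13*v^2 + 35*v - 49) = v^2 + 14*v + 49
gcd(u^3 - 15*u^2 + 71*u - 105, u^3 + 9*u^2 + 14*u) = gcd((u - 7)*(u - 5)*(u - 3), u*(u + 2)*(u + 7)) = 1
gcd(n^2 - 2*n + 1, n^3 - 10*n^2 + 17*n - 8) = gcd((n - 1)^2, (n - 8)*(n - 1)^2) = n^2 - 2*n + 1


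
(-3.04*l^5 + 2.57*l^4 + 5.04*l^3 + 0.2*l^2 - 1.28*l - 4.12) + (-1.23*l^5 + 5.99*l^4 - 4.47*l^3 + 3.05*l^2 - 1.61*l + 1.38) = -4.27*l^5 + 8.56*l^4 + 0.57*l^3 + 3.25*l^2 - 2.89*l - 2.74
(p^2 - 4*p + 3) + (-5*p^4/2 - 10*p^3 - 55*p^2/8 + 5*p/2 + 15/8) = -5*p^4/2 - 10*p^3 - 47*p^2/8 - 3*p/2 + 39/8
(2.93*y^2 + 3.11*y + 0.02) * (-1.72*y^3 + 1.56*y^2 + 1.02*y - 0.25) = -5.0396*y^5 - 0.7784*y^4 + 7.8058*y^3 + 2.4709*y^2 - 0.7571*y - 0.005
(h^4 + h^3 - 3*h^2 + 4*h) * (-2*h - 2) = -2*h^5 - 4*h^4 + 4*h^3 - 2*h^2 - 8*h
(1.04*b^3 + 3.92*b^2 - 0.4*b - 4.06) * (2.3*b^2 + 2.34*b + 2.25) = 2.392*b^5 + 11.4496*b^4 + 10.5928*b^3 - 1.454*b^2 - 10.4004*b - 9.135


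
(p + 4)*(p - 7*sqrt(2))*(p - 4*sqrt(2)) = p^3 - 11*sqrt(2)*p^2 + 4*p^2 - 44*sqrt(2)*p + 56*p + 224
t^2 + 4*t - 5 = (t - 1)*(t + 5)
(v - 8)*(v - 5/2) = v^2 - 21*v/2 + 20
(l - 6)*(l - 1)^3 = l^4 - 9*l^3 + 21*l^2 - 19*l + 6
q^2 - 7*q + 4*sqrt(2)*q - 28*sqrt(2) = (q - 7)*(q + 4*sqrt(2))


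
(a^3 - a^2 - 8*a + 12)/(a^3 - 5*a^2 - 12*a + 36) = (a - 2)/(a - 6)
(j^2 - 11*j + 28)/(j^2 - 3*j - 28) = (j - 4)/(j + 4)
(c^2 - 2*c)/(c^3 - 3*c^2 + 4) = c/(c^2 - c - 2)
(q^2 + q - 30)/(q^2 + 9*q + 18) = (q - 5)/(q + 3)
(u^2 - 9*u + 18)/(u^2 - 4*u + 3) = (u - 6)/(u - 1)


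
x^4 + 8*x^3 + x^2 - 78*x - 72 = (x - 3)*(x + 1)*(x + 4)*(x + 6)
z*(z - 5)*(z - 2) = z^3 - 7*z^2 + 10*z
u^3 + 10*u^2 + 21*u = u*(u + 3)*(u + 7)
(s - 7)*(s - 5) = s^2 - 12*s + 35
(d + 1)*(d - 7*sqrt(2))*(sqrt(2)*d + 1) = sqrt(2)*d^3 - 13*d^2 + sqrt(2)*d^2 - 13*d - 7*sqrt(2)*d - 7*sqrt(2)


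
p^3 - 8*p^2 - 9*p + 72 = (p - 8)*(p - 3)*(p + 3)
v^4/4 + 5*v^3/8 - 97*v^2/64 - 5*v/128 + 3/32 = (v/4 + 1)*(v - 3/2)*(v - 1/4)*(v + 1/4)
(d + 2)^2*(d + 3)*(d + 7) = d^4 + 14*d^3 + 65*d^2 + 124*d + 84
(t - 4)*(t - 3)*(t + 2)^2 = t^4 - 3*t^3 - 12*t^2 + 20*t + 48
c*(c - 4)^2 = c^3 - 8*c^2 + 16*c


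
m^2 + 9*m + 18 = (m + 3)*(m + 6)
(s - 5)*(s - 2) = s^2 - 7*s + 10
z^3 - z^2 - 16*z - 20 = (z - 5)*(z + 2)^2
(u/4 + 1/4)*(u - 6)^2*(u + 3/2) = u^4/4 - 19*u^3/8 + 15*u^2/8 + 18*u + 27/2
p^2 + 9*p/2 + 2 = (p + 1/2)*(p + 4)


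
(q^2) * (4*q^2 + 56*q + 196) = 4*q^4 + 56*q^3 + 196*q^2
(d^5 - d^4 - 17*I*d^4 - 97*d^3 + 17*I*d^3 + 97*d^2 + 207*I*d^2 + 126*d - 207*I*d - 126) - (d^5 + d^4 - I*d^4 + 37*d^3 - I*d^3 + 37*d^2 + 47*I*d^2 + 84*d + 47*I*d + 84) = -2*d^4 - 16*I*d^4 - 134*d^3 + 18*I*d^3 + 60*d^2 + 160*I*d^2 + 42*d - 254*I*d - 210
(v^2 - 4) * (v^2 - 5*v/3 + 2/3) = v^4 - 5*v^3/3 - 10*v^2/3 + 20*v/3 - 8/3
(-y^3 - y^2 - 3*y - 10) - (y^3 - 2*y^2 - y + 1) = -2*y^3 + y^2 - 2*y - 11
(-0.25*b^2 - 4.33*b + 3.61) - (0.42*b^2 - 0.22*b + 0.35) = -0.67*b^2 - 4.11*b + 3.26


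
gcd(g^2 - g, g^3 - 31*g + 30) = g - 1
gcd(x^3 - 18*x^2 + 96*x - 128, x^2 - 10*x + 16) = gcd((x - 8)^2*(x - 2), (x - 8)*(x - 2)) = x^2 - 10*x + 16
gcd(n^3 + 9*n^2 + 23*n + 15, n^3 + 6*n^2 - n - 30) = n^2 + 8*n + 15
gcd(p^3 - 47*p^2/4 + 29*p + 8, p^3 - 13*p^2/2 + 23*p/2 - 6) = p - 4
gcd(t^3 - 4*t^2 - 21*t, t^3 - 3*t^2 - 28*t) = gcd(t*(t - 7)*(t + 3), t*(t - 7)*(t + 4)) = t^2 - 7*t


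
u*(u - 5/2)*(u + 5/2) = u^3 - 25*u/4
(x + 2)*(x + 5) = x^2 + 7*x + 10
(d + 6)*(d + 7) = d^2 + 13*d + 42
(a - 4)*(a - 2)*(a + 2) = a^3 - 4*a^2 - 4*a + 16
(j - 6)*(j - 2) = j^2 - 8*j + 12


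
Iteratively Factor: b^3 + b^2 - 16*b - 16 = (b + 4)*(b^2 - 3*b - 4) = (b + 1)*(b + 4)*(b - 4)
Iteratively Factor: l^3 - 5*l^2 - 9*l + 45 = (l + 3)*(l^2 - 8*l + 15) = (l - 3)*(l + 3)*(l - 5)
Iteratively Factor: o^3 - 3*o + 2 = (o + 2)*(o^2 - 2*o + 1) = (o - 1)*(o + 2)*(o - 1)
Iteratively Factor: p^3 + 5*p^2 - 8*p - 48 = (p + 4)*(p^2 + p - 12) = (p + 4)^2*(p - 3)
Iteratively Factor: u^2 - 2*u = (u)*(u - 2)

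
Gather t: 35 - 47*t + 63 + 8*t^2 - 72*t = 8*t^2 - 119*t + 98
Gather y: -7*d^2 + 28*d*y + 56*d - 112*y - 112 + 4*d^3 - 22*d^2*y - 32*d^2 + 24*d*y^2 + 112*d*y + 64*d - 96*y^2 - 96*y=4*d^3 - 39*d^2 + 120*d + y^2*(24*d - 96) + y*(-22*d^2 + 140*d - 208) - 112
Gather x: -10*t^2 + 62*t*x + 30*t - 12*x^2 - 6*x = -10*t^2 + 30*t - 12*x^2 + x*(62*t - 6)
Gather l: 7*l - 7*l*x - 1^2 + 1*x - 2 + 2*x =l*(7 - 7*x) + 3*x - 3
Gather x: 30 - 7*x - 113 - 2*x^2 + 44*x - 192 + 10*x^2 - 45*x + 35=8*x^2 - 8*x - 240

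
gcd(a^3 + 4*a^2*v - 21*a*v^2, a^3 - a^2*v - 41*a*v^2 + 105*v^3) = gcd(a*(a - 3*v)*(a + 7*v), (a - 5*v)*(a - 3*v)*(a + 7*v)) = -a^2 - 4*a*v + 21*v^2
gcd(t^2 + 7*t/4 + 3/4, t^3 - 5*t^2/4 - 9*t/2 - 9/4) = t^2 + 7*t/4 + 3/4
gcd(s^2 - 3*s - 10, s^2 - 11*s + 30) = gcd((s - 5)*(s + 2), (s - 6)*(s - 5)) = s - 5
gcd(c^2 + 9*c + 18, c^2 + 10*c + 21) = c + 3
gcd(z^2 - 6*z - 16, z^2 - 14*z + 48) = z - 8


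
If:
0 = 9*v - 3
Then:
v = 1/3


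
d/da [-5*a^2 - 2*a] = -10*a - 2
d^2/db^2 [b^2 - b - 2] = 2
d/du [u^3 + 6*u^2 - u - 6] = 3*u^2 + 12*u - 1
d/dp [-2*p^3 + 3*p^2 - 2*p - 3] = -6*p^2 + 6*p - 2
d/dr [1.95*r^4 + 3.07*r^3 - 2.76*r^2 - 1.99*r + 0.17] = 7.8*r^3 + 9.21*r^2 - 5.52*r - 1.99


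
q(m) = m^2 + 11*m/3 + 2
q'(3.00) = 9.67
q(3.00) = 22.00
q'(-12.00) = -20.33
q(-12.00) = 102.00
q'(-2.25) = -0.83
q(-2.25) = -1.19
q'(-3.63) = -3.59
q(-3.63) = 1.87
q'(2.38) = 8.43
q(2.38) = 16.39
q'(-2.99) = -2.31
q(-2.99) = -0.02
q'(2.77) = 9.21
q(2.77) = 19.83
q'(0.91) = 5.49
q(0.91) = 6.16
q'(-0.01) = 3.65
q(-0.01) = 1.96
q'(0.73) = 5.13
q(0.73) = 5.21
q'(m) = 2*m + 11/3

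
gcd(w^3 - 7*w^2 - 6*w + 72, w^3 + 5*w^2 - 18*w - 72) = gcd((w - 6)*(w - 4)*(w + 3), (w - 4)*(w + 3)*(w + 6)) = w^2 - w - 12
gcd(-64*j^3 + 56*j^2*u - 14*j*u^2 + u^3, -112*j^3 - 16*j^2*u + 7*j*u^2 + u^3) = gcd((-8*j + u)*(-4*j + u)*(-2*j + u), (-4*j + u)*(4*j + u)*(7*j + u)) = -4*j + u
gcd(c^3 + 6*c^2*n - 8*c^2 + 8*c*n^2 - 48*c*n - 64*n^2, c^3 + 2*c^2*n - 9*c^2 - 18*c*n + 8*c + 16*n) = c^2 + 2*c*n - 8*c - 16*n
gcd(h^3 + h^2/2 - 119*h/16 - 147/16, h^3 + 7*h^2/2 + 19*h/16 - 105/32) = h + 7/4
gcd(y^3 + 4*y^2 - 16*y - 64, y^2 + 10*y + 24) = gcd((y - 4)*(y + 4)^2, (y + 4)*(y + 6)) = y + 4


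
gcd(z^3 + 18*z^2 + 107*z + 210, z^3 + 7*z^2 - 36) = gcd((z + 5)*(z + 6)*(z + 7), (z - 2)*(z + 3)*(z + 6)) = z + 6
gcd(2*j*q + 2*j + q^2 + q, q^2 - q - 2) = q + 1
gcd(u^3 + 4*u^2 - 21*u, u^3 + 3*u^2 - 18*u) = u^2 - 3*u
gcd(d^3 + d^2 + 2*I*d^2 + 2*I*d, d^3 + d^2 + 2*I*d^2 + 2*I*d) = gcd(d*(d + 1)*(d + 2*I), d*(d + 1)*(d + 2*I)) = d^3 + d^2*(1 + 2*I) + 2*I*d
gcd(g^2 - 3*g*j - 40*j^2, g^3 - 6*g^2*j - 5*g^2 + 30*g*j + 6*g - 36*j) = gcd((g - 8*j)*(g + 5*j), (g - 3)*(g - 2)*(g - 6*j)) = 1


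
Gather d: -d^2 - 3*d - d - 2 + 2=-d^2 - 4*d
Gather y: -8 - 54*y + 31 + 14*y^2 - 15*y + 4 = 14*y^2 - 69*y + 27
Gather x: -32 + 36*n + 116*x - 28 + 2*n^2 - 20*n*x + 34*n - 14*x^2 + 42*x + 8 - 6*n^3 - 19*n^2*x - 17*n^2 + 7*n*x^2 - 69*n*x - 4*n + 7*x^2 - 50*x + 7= -6*n^3 - 15*n^2 + 66*n + x^2*(7*n - 7) + x*(-19*n^2 - 89*n + 108) - 45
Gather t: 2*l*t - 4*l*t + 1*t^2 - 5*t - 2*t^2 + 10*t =-t^2 + t*(5 - 2*l)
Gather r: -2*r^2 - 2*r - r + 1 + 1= -2*r^2 - 3*r + 2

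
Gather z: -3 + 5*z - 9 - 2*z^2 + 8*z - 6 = -2*z^2 + 13*z - 18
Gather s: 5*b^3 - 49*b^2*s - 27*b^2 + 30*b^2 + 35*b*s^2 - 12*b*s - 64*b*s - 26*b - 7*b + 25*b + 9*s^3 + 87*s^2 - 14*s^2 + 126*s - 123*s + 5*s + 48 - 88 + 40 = 5*b^3 + 3*b^2 - 8*b + 9*s^3 + s^2*(35*b + 73) + s*(-49*b^2 - 76*b + 8)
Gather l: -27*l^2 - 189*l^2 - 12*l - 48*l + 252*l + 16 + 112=-216*l^2 + 192*l + 128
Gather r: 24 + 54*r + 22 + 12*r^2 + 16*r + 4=12*r^2 + 70*r + 50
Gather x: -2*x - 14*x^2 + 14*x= -14*x^2 + 12*x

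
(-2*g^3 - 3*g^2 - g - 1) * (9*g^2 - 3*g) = -18*g^5 - 21*g^4 - 6*g^2 + 3*g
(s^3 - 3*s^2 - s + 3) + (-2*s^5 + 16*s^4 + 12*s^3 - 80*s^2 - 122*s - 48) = -2*s^5 + 16*s^4 + 13*s^3 - 83*s^2 - 123*s - 45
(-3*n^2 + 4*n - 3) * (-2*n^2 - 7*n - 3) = 6*n^4 + 13*n^3 - 13*n^2 + 9*n + 9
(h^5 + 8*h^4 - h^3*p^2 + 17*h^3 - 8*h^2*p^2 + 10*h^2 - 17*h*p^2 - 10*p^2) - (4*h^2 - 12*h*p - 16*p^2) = h^5 + 8*h^4 - h^3*p^2 + 17*h^3 - 8*h^2*p^2 + 6*h^2 - 17*h*p^2 + 12*h*p + 6*p^2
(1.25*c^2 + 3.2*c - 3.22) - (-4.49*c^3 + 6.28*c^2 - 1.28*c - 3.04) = 4.49*c^3 - 5.03*c^2 + 4.48*c - 0.18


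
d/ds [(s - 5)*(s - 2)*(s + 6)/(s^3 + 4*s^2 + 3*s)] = 5*(s^4 + 14*s^3 - 11*s^2 - 96*s - 36)/(s^2*(s^4 + 8*s^3 + 22*s^2 + 24*s + 9))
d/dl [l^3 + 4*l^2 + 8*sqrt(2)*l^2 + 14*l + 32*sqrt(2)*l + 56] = 3*l^2 + 8*l + 16*sqrt(2)*l + 14 + 32*sqrt(2)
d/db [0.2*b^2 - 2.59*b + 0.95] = 0.4*b - 2.59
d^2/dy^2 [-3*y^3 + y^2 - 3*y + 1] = 2 - 18*y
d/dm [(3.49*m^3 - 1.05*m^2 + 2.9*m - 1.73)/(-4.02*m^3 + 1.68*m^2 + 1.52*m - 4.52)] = (1.6422*m^4 + 33.9256*m^3 - 74.6562*m^2 + 15.3048*m - 10.4784)/(16.1604*m^6 - 13.5072*m^5 - 9.3984*m^4 + 41.448*m^3 - 12.8768*m^2 - 13.7408*m + 20.4304)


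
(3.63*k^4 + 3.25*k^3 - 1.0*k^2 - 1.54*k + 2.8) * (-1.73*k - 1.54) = -6.2799*k^5 - 11.2127*k^4 - 3.275*k^3 + 4.2042*k^2 - 2.4724*k - 4.312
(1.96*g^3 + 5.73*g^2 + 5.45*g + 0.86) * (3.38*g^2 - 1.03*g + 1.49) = 6.6248*g^5 + 17.3486*g^4 + 15.4395*g^3 + 5.831*g^2 + 7.2347*g + 1.2814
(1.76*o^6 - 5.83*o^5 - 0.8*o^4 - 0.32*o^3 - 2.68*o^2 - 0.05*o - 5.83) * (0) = 0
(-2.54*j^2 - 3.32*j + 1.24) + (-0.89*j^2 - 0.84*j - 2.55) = -3.43*j^2 - 4.16*j - 1.31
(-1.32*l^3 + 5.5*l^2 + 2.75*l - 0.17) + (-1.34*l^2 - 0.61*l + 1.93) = -1.32*l^3 + 4.16*l^2 + 2.14*l + 1.76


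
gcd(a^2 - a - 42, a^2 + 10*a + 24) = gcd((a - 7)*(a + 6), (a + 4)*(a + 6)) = a + 6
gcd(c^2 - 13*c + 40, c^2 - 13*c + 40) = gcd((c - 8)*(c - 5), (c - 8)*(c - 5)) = c^2 - 13*c + 40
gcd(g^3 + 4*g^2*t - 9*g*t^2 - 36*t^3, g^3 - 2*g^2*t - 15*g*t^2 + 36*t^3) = -g^2 - g*t + 12*t^2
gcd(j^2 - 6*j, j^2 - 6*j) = j^2 - 6*j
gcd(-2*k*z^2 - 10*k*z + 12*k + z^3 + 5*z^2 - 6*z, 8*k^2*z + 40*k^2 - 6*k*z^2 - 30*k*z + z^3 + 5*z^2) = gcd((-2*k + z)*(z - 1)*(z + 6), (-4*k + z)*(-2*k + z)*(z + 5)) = -2*k + z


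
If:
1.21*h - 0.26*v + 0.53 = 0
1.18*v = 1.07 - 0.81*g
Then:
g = 1.32098765432099 - 1.45679012345679*v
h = 0.214876033057851*v - 0.43801652892562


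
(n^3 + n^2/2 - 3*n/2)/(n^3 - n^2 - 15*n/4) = 2*(n - 1)/(2*n - 5)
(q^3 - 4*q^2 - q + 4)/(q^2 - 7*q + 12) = (q^2 - 1)/(q - 3)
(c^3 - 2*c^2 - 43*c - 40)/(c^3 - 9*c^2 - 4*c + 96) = (c^2 + 6*c + 5)/(c^2 - c - 12)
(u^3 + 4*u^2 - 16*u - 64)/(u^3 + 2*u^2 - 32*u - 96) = (u - 4)/(u - 6)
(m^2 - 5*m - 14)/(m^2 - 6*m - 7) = (m + 2)/(m + 1)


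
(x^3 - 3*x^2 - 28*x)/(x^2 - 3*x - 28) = x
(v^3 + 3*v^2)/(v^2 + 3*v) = v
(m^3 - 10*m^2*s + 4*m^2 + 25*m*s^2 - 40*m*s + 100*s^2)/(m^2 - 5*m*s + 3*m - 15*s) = (m^2 - 5*m*s + 4*m - 20*s)/(m + 3)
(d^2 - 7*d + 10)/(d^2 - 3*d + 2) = (d - 5)/(d - 1)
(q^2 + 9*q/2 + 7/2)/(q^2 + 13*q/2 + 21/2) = (q + 1)/(q + 3)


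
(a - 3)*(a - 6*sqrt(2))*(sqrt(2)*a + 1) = sqrt(2)*a^3 - 11*a^2 - 3*sqrt(2)*a^2 - 6*sqrt(2)*a + 33*a + 18*sqrt(2)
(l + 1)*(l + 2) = l^2 + 3*l + 2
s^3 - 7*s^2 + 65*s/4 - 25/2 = (s - 5/2)^2*(s - 2)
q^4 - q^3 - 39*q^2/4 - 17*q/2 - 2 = (q - 4)*(q + 1/2)^2*(q + 2)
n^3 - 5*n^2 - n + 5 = (n - 5)*(n - 1)*(n + 1)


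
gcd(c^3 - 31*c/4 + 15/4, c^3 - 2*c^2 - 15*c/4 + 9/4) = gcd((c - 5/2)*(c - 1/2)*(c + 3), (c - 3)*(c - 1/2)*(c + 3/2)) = c - 1/2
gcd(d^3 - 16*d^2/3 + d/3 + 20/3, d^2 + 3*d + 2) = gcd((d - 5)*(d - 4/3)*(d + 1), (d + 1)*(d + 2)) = d + 1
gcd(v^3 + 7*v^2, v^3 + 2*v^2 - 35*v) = v^2 + 7*v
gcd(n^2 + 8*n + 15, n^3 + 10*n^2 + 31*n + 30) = n^2 + 8*n + 15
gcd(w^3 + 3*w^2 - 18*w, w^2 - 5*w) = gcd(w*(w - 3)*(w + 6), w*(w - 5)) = w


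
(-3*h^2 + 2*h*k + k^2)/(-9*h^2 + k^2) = (h - k)/(3*h - k)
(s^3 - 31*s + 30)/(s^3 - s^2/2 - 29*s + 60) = 2*(s^2 - 6*s + 5)/(2*s^2 - 13*s + 20)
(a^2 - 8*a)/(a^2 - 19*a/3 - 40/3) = 3*a/(3*a + 5)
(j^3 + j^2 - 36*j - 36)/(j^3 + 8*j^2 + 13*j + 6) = (j - 6)/(j + 1)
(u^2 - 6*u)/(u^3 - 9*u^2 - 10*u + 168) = u/(u^2 - 3*u - 28)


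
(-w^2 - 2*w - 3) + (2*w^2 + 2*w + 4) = w^2 + 1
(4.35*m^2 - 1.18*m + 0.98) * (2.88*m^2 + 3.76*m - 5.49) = 12.528*m^4 + 12.9576*m^3 - 25.4959*m^2 + 10.163*m - 5.3802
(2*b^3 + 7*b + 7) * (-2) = -4*b^3 - 14*b - 14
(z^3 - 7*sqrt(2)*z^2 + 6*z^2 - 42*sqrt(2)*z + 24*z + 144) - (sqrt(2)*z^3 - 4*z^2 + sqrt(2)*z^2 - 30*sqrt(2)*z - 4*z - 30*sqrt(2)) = -sqrt(2)*z^3 + z^3 - 8*sqrt(2)*z^2 + 10*z^2 - 12*sqrt(2)*z + 28*z + 30*sqrt(2) + 144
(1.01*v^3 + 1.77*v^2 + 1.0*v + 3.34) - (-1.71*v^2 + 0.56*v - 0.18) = 1.01*v^3 + 3.48*v^2 + 0.44*v + 3.52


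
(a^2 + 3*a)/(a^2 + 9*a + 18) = a/(a + 6)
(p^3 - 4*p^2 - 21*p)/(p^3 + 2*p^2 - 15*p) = (p^2 - 4*p - 21)/(p^2 + 2*p - 15)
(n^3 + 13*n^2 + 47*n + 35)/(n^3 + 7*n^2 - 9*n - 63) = (n^2 + 6*n + 5)/(n^2 - 9)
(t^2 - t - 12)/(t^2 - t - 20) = (-t^2 + t + 12)/(-t^2 + t + 20)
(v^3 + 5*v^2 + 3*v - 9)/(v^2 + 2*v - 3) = v + 3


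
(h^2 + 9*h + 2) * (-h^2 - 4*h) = -h^4 - 13*h^3 - 38*h^2 - 8*h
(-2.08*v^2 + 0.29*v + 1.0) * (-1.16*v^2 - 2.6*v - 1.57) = 2.4128*v^4 + 5.0716*v^3 + 1.3516*v^2 - 3.0553*v - 1.57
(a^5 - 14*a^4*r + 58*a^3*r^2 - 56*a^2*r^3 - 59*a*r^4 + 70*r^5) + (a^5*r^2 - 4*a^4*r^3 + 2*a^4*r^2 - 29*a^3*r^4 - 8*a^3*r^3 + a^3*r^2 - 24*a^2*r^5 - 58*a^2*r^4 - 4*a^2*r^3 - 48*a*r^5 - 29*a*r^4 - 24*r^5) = a^5*r^2 + a^5 - 4*a^4*r^3 + 2*a^4*r^2 - 14*a^4*r - 29*a^3*r^4 - 8*a^3*r^3 + 59*a^3*r^2 - 24*a^2*r^5 - 58*a^2*r^4 - 60*a^2*r^3 - 48*a*r^5 - 88*a*r^4 + 46*r^5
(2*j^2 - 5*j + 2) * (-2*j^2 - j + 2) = -4*j^4 + 8*j^3 + 5*j^2 - 12*j + 4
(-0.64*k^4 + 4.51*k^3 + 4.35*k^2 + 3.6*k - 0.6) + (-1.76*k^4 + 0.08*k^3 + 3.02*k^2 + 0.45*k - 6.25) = -2.4*k^4 + 4.59*k^3 + 7.37*k^2 + 4.05*k - 6.85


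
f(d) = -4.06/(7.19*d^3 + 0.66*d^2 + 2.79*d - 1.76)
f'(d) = -4.06*(-21.57*d^2 - 1.32*d - 2.79)/(7.19*d^3 + 0.66*d^2 + 2.79*d - 1.76)^2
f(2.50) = -0.03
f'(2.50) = 0.04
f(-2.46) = 0.04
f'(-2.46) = 0.04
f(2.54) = -0.03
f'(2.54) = 0.04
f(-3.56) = 0.01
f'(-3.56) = 0.01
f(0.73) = -1.19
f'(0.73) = 5.28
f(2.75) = -0.03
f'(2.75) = 0.03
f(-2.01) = 0.06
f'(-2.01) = 0.09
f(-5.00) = 0.00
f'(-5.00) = 0.00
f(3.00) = -0.02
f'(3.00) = 0.02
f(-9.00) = 0.00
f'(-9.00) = 0.00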